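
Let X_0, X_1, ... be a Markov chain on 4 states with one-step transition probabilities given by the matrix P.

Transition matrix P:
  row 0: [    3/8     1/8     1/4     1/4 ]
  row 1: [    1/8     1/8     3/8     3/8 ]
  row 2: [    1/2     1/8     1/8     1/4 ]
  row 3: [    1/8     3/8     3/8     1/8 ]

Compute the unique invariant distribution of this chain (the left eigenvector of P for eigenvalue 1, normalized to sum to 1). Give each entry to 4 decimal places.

π = [0.3016, 0.1857, 0.2698, 0.2429]

Balance equations π_j = Σ_i π_i·P[i][j]:
  π_0 = 3/8·π_0 + 1/8·π_1 + 1/2·π_2 + 1/8·π_3
  π_1 = 1/8·π_0 + 1/8·π_1 + 1/8·π_2 + 3/8·π_3
  π_2 = 1/4·π_0 + 3/8·π_1 + 1/8·π_2 + 3/8·π_3
  normalize: π_0 + π_1 + π_2 + π_3 = 1
Solving the linear system gives exactly π = [19/63, 13/70, 17/63, 17/70].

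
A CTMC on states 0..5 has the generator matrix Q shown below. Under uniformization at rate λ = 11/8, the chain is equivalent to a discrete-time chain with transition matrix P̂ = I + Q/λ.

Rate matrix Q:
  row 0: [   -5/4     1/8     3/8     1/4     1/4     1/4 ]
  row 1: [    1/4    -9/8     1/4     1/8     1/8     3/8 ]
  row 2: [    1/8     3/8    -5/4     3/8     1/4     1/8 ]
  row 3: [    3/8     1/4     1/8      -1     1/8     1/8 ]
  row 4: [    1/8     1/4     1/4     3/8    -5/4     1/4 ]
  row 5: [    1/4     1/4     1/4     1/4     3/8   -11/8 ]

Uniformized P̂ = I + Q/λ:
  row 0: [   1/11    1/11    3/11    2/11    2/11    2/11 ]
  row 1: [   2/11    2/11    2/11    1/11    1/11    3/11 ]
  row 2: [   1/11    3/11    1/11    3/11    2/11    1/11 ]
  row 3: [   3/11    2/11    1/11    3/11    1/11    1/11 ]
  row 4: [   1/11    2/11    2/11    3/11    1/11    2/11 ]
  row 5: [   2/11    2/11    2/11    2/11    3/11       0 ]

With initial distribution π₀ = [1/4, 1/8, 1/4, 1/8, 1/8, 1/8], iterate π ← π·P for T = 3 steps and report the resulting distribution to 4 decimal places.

t=0: π = [0.2500, 0.1250, 0.2500, 0.1250, 0.1250, 0.1250]
t=1: π = [0.1364, 0.1818, 0.1705, 0.2159, 0.1591, 0.1364]
t=2: π = [0.1591, 0.1849, 0.1591, 0.2149, 0.1436, 0.1384]
t=3: π = [0.1594, 0.1818, 0.1623, 0.2121, 0.1450, 0.1395]

π = [0.1594, 0.1818, 0.1623, 0.2121, 0.1450, 0.1395]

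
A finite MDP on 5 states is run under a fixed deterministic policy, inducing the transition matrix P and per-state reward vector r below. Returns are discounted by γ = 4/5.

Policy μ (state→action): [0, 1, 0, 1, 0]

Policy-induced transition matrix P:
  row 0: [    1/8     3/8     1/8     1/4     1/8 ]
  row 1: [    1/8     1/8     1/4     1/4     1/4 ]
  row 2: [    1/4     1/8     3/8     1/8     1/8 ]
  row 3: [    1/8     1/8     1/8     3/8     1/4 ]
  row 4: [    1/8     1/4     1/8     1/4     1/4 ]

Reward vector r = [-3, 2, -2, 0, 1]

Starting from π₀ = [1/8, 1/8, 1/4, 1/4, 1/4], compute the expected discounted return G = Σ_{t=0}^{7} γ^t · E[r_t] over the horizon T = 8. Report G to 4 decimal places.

G = -1.2350

t=0: π = [0.1250, 0.1250, 0.2500, 0.2500, 0.2500], E[r] = -0.3750, γ^t·E[r] = -0.375000, running G = -0.375000
t=1: π = [0.1563, 0.1875, 0.2031, 0.2500, 0.2031], E[r] = -0.2969, γ^t·E[r] = -0.237500, running G = -0.612500
t=2: π = [0.1504, 0.1895, 0.1992, 0.2559, 0.2051], E[r] = -0.2656, γ^t·E[r] = -0.170000, running G = -0.782500
t=3: π = [0.1499, 0.1882, 0.1985, 0.2571, 0.2063], E[r] = -0.2639, γ^t·E[r] = -0.135125, running G = -0.917625
t=4: π = [0.1498, 0.1883, 0.1982, 0.2573, 0.2065], E[r] = -0.2628, γ^t·E[r] = -0.107625, running G = -1.025250
t=5: π = [0.1498, 0.1883, 0.1981, 0.2574, 0.2065], E[r] = -0.2624, γ^t·E[r] = -0.085991, running G = -1.111241
t=6: π = [0.1498, 0.1883, 0.1981, 0.2574, 0.2065], E[r] = -0.2623, γ^t·E[r] = -0.068772, running G = -1.180014
t=7: π = [0.1498, 0.1883, 0.1980, 0.2574, 0.2065], E[r] = -0.2623, γ^t·E[r] = -0.055013, running G = -1.235027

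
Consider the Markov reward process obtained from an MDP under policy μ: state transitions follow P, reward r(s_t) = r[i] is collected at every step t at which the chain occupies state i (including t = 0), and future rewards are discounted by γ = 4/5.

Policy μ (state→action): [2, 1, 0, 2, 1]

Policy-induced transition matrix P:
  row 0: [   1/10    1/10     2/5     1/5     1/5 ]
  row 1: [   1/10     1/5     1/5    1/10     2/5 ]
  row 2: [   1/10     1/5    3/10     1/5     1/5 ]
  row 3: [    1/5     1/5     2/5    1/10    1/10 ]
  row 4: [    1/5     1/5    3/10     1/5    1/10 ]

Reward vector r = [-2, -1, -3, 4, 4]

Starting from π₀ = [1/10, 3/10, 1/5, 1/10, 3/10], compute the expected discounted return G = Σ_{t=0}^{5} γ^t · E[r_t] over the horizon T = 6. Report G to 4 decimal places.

G = 0.7708

t=0: π = [0.1000, 0.3000, 0.2000, 0.1000, 0.3000], E[r] = 0.5000, γ^t·E[r] = 0.500000, running G = 0.500000
t=1: π = [0.1400, 0.1900, 0.2900, 0.1600, 0.2200], E[r] = 0.1800, γ^t·E[r] = 0.144000, running G = 0.644000
t=2: π = [0.1380, 0.1860, 0.3110, 0.1650, 0.2000], E[r] = 0.0650, γ^t·E[r] = 0.041600, running G = 0.685600
t=3: π = [0.1365, 0.1862, 0.3117, 0.1649, 0.2007], E[r] = 0.0681, γ^t·E[r] = 0.034867, running G = 0.720467
t=4: π = [0.1366, 0.1864, 0.3115, 0.1649, 0.2007], E[r] = 0.0683, γ^t·E[r] = 0.027955, running G = 0.748422
t=5: π = [0.1366, 0.1863, 0.3115, 0.1649, 0.2007], E[r] = 0.0684, γ^t·E[r] = 0.022403, running G = 0.770825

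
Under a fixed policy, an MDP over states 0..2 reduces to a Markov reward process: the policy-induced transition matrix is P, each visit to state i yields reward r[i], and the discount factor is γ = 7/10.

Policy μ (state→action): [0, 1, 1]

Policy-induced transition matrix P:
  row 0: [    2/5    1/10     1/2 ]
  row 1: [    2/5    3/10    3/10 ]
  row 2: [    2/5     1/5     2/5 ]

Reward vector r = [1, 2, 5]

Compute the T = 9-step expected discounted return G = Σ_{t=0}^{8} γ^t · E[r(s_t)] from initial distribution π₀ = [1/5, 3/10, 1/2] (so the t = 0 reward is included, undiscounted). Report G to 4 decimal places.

t=0: π = [0.2000, 0.3000, 0.5000], E[r] = 3.3000, γ^t·E[r] = 3.300000, running G = 3.300000
t=1: π = [0.4000, 0.2100, 0.3900], E[r] = 2.7700, γ^t·E[r] = 1.939000, running G = 5.239000
t=2: π = [0.4000, 0.1810, 0.4190], E[r] = 2.8570, γ^t·E[r] = 1.399930, running G = 6.638930
t=3: π = [0.4000, 0.1781, 0.4219], E[r] = 2.8657, γ^t·E[r] = 0.982935, running G = 7.621865
t=4: π = [0.4000, 0.1778, 0.4222], E[r] = 2.8666, γ^t·E[r] = 0.688263, running G = 8.310129
t=5: π = [0.4000, 0.1778, 0.4222], E[r] = 2.8667, γ^t·E[r] = 0.481799, running G = 8.791928
t=6: π = [0.4000, 0.1778, 0.4222], E[r] = 2.8667, γ^t·E[r] = 0.337260, running G = 9.129188
t=7: π = [0.4000, 0.1778, 0.4222], E[r] = 2.8667, γ^t·E[r] = 0.236082, running G = 9.365270
t=8: π = [0.4000, 0.1778, 0.4222], E[r] = 2.8667, γ^t·E[r] = 0.165258, running G = 9.530528

G = 9.5305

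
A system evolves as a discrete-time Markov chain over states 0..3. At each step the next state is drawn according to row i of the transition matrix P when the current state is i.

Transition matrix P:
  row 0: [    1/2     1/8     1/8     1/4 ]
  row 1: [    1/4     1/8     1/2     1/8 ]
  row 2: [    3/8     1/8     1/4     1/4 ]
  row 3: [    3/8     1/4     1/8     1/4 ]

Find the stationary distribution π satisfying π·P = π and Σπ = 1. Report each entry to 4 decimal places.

π = [0.4066, 0.1538, 0.2088, 0.2308]

Balance equations π_j = Σ_i π_i·P[i][j]:
  π_0 = 1/2·π_0 + 1/4·π_1 + 3/8·π_2 + 3/8·π_3
  π_1 = 1/8·π_0 + 1/8·π_1 + 1/8·π_2 + 1/4·π_3
  π_2 = 1/8·π_0 + 1/2·π_1 + 1/4·π_2 + 1/8·π_3
  normalize: π_0 + π_1 + π_2 + π_3 = 1
Solving the linear system gives exactly π = [37/91, 2/13, 19/91, 3/13].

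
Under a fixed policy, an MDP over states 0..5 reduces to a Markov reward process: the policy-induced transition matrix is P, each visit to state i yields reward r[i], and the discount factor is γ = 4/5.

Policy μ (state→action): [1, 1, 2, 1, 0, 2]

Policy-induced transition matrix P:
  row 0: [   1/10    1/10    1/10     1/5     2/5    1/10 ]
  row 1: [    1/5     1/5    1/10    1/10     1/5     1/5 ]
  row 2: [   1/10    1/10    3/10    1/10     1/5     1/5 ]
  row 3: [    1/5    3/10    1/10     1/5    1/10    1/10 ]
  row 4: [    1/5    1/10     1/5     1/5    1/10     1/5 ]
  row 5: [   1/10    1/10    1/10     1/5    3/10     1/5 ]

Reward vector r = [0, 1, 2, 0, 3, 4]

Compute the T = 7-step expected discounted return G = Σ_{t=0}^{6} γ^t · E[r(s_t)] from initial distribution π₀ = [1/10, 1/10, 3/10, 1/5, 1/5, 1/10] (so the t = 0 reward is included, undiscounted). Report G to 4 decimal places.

G = 6.8871

t=0: π = [0.1000, 0.1000, 0.3000, 0.2000, 0.2000, 0.1000], E[r] = 1.7000, γ^t·E[r] = 1.700000, running G = 1.700000
t=1: π = [0.1500, 0.1500, 0.1800, 0.1600, 0.1900, 0.1700], E[r] = 1.7600, γ^t·E[r] = 1.408000, running G = 3.108000
t=2: π = [0.1500, 0.1470, 0.1550, 0.1670, 0.2120, 0.1690], E[r] = 1.7690, γ^t·E[r] = 1.132160, running G = 4.240160
t=3: π = [0.1526, 0.1481, 0.1522, 0.1698, 0.2090, 0.1683], E[r] = 1.7527, γ^t·E[r] = 0.897382, running G = 5.137542
t=4: π = [0.1527, 0.1488, 0.1513, 0.1700, 0.2095, 0.1678], E[r] = 1.7509, γ^t·E[r] = 0.717169, running G = 5.854711
t=5: π = [0.1528, 0.1489, 0.1512, 0.1700, 0.2094, 0.1677], E[r] = 1.7503, γ^t·E[r] = 0.573554, running G = 6.428265
t=6: π = [0.1528, 0.1489, 0.1512, 0.1700, 0.2094, 0.1677], E[r] = 1.7503, γ^t·E[r] = 0.458837, running G = 6.887102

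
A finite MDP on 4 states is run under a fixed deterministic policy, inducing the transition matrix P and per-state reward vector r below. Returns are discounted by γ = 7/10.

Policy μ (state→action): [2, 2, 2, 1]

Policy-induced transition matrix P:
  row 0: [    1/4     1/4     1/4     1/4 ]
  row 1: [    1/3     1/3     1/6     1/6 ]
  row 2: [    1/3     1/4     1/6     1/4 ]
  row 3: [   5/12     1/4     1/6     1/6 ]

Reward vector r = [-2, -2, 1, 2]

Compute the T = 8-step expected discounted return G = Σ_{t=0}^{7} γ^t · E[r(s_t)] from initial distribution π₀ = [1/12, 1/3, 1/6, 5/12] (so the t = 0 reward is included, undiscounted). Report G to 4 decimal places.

G = -1.1727

t=0: π = [0.0833, 0.3333, 0.1667, 0.4167], E[r] = 0.1667, γ^t·E[r] = 0.166667, running G = 0.166667
t=1: π = [0.3611, 0.2778, 0.1736, 0.1875], E[r] = -0.7292, γ^t·E[r] = -0.510417, running G = -0.343750
t=2: π = [0.3189, 0.2731, 0.1968, 0.2112], E[r] = -0.5648, γ^t·E[r] = -0.276759, running G = -0.620509
t=3: π = [0.3244, 0.2728, 0.1932, 0.2096], E[r] = -0.5817, γ^t·E[r] = -0.199537, running G = -0.820047
t=4: π = [0.3238, 0.2727, 0.1937, 0.2098], E[r] = -0.5797, γ^t·E[r] = -0.139188, running G = -0.959235
t=5: π = [0.3238, 0.2727, 0.1936, 0.2098], E[r] = -0.5799, γ^t·E[r] = -0.097464, running G = -1.056699
t=6: π = [0.3238, 0.2727, 0.1937, 0.2098], E[r] = -0.5799, γ^t·E[r] = -0.068222, running G = -1.124921
t=7: π = [0.3238, 0.2727, 0.1937, 0.2098], E[r] = -0.5799, γ^t·E[r] = -0.047756, running G = -1.172677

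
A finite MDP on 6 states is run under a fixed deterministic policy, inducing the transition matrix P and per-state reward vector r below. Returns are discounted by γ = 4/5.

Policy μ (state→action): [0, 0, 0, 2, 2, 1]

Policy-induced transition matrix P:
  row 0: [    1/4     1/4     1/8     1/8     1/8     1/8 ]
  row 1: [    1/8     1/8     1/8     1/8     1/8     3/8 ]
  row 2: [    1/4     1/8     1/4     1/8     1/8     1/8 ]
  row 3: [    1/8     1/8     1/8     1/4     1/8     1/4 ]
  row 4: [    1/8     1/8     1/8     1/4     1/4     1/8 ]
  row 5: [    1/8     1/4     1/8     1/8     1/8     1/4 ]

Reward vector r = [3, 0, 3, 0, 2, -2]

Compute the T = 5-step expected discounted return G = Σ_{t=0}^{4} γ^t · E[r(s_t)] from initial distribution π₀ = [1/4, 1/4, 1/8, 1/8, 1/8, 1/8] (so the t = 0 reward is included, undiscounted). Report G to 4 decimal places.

t=0: π = [0.2500, 0.2500, 0.1250, 0.1250, 0.1250, 0.1250], E[r] = 1.1250, γ^t·E[r] = 1.125000, running G = 1.125000
t=1: π = [0.1719, 0.1719, 0.1406, 0.1563, 0.1406, 0.2188], E[r] = 0.7813, γ^t·E[r] = 0.625000, running G = 1.750000
t=2: π = [0.1641, 0.1738, 0.1426, 0.1621, 0.1426, 0.2148], E[r] = 0.7754, γ^t·E[r] = 0.496250, running G = 2.246250
t=3: π = [0.1633, 0.1724, 0.1428, 0.1631, 0.1428, 0.2156], E[r] = 0.7729, γ^t·E[r] = 0.395750, running G = 2.642000
t=4: π = [0.1633, 0.1724, 0.1429, 0.1632, 0.1429, 0.2154], E[r] = 0.7732, γ^t·E[r] = 0.316713, running G = 2.958713

G = 2.9587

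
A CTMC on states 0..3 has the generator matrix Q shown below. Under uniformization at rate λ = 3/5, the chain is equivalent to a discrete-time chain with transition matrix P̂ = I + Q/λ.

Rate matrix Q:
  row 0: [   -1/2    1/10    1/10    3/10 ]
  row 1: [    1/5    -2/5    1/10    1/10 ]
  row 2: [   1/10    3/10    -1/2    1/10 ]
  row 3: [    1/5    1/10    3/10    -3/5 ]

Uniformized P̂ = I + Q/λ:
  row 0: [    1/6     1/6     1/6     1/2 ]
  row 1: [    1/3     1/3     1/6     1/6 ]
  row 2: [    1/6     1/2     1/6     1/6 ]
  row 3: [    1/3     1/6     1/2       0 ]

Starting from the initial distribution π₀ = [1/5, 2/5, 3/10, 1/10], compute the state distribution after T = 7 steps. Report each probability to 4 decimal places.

t=0: π = [0.2000, 0.4000, 0.3000, 0.1000]
t=1: π = [0.2500, 0.3333, 0.2000, 0.2167]
t=2: π = [0.2583, 0.2889, 0.2389, 0.2139]
t=3: π = [0.2505, 0.2944, 0.2380, 0.2171]
t=4: π = [0.2519, 0.2951, 0.2390, 0.2140]
t=5: π = [0.2515, 0.2955, 0.2380, 0.2150]
t=6: π = [0.2518, 0.2953, 0.2383, 0.2147]
t=7: π = [0.2517, 0.2953, 0.2382, 0.2148]

π = [0.2517, 0.2953, 0.2382, 0.2148]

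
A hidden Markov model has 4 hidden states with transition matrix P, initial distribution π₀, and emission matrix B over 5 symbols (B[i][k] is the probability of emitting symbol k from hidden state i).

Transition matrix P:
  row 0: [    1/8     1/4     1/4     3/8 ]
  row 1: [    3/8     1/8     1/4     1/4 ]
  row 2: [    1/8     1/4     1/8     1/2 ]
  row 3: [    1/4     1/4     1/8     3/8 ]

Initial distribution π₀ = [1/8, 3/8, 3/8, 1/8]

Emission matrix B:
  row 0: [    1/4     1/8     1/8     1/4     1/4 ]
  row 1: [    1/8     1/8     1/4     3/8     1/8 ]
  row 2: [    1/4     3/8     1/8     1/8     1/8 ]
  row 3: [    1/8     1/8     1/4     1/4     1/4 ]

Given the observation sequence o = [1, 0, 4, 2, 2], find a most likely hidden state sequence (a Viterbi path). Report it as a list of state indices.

t=0: δ = [1.562e-02, 4.688e-02, 1.406e-01, 1.562e-02]  (obs o_0=1)
t=1: δ = [4.395e-03, 4.395e-03, 4.395e-03, 8.789e-03]  ψ = [1, 2, 2, 2]  (obs o_1=0)
t=2: δ = [5.493e-04, 2.747e-04, 1.373e-04, 8.240e-04]  ψ = [3, 3, 0, 3]  (obs o_2=4)
t=3: δ = [2.575e-05, 5.150e-05, 1.717e-05, 7.725e-05]  ψ = [3, 3, 0, 3]  (obs o_3=2)
t=4: δ = [2.414e-06, 4.828e-06, 1.609e-06, 7.242e-06]  ψ = [1, 3, 1, 3]  (obs o_4=2)
backtrack: best end state = 3; path = [2, 3, 3, 3, 3]

path = [2, 3, 3, 3, 3]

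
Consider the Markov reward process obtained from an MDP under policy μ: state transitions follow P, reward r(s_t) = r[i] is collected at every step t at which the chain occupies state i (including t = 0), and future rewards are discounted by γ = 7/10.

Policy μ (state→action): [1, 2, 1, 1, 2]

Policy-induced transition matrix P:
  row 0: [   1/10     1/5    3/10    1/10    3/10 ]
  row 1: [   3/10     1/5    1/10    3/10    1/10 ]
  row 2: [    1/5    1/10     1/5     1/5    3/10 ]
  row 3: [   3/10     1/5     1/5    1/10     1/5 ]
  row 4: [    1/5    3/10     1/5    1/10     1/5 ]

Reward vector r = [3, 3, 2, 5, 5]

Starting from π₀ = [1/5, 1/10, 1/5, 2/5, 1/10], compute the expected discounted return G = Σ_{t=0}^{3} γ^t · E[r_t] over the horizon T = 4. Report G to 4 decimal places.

t=0: π = [0.2000, 0.1000, 0.2000, 0.4000, 0.1000], E[r] = 3.8000, γ^t·E[r] = 3.800000, running G = 3.800000
t=1: π = [0.2300, 0.1900, 0.2100, 0.1400, 0.2300], E[r] = 3.5300, γ^t·E[r] = 2.471000, running G = 6.271000
t=2: π = [0.2100, 0.2020, 0.2040, 0.1590, 0.2250], E[r] = 3.5640, γ^t·E[r] = 1.746360, running G = 8.017360
t=3: π = [0.2151, 0.2021, 0.2008, 0.1608, 0.2212], E[r] = 3.5632, γ^t·E[r] = 1.222178, running G = 9.239538

G = 9.2395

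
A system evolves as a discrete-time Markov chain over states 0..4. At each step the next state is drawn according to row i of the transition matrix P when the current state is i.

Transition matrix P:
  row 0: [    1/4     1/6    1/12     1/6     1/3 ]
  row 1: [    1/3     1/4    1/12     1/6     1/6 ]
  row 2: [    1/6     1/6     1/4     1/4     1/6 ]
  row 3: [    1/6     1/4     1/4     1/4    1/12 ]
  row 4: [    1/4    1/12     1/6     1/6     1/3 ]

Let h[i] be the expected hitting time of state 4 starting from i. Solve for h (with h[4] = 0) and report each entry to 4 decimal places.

First-step conditioning: h[4] = 0; for i ≠ 4, h[i] = 1 + Σ_k P[i][k]·h[k].
  h[0] = 1 + 1/4·h[0] + 1/6·h[1] + 1/12·h[2] + 1/6·h[3]
  h[1] = 1 + 1/3·h[0] + 1/4·h[1] + 1/12·h[2] + 1/6·h[3]
  h[2] = 1 + 1/6·h[0] + 1/6·h[1] + 1/4·h[2] + 1/4·h[3]
  h[3] = 1 + 1/6·h[0] + 1/4·h[1] + 1/4·h[2] + 1/4·h[3]
Solving the 4×4 linear system over states ≠ 4 gives exactly h = [4752/1085, 5616/1085, 1172/217, 904/155, 0] (h[4] = 0 is the target).

h = [4.3797, 5.1760, 5.4009, 5.8323, 0.0000]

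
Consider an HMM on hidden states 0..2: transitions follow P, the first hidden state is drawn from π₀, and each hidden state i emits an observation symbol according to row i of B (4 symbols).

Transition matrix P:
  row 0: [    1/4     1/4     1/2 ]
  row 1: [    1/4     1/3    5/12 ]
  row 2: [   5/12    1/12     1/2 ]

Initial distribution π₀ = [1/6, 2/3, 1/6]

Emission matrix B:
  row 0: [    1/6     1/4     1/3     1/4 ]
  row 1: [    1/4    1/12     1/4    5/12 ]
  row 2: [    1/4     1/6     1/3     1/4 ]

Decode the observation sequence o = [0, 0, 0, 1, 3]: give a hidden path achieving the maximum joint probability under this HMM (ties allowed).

t=0: δ = [2.778e-02, 1.667e-01, 4.167e-02]  (obs o_0=0)
t=1: δ = [6.944e-03, 1.389e-02, 1.736e-02]  ψ = [1, 1, 1]  (obs o_1=0)
t=2: δ = [1.206e-03, 1.157e-03, 2.170e-03]  ψ = [2, 1, 2]  (obs o_2=0)
t=3: δ = [2.261e-04, 3.215e-05, 1.808e-04]  ψ = [2, 1, 2]  (obs o_3=1)
t=4: δ = [1.884e-05, 2.355e-05, 2.826e-05]  ψ = [2, 0, 0]  (obs o_4=3)
backtrack: best end state = 2; path = [1, 2, 2, 0, 2]

path = [1, 2, 2, 0, 2]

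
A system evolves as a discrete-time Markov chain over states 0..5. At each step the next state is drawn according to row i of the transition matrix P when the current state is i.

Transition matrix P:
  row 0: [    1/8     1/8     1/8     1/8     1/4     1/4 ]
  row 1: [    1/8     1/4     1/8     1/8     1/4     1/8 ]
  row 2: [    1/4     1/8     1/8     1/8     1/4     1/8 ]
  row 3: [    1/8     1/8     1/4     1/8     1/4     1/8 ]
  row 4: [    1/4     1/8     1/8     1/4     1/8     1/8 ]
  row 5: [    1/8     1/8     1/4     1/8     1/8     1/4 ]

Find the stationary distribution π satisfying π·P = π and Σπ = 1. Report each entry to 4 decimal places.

Balance equations π_j = Σ_i π_i·P[i][j]:
  π_0 = 1/8·π_0 + 1/8·π_1 + 1/4·π_2 + 1/8·π_3 + 1/4·π_4 + 1/8·π_5
  π_1 = 1/8·π_0 + 1/4·π_1 + 1/8·π_2 + 1/8·π_3 + 1/8·π_4 + 1/8·π_5
  π_2 = 1/8·π_0 + 1/8·π_1 + 1/8·π_2 + 1/4·π_3 + 1/8·π_4 + 1/4·π_5
  π_3 = 1/8·π_0 + 1/8·π_1 + 1/8·π_2 + 1/8·π_3 + 1/4·π_4 + 1/8·π_5
  π_4 = 1/4·π_0 + 1/4·π_1 + 1/4·π_2 + 1/4·π_3 + 1/8·π_4 + 1/8·π_5
  normalize: π_0 + π_1 + π_2 + π_3 + π_4 + π_5 = 1
Solving the linear system gives exactly π = [788/4607, 1/7, 5312/32249, 4852/32249, 6567/32249, 5395/32249].

π = [0.1710, 0.1429, 0.1647, 0.1505, 0.2036, 0.1673]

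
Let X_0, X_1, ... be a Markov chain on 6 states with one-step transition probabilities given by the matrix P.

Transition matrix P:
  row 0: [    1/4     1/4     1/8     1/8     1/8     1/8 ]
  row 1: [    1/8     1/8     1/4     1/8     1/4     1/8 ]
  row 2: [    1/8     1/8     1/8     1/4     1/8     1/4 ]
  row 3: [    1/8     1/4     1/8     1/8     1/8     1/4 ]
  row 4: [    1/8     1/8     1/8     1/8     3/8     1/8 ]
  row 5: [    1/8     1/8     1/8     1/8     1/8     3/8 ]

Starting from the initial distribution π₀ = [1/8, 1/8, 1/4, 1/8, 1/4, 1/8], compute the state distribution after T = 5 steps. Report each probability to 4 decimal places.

π = [0.1429, 0.1608, 0.1451, 0.1431, 0.1935, 0.2147]

t=0: π = [0.1250, 0.1250, 0.2500, 0.1250, 0.2500, 0.1250]
t=1: π = [0.1406, 0.1563, 0.1406, 0.1563, 0.2031, 0.2031]
t=2: π = [0.1426, 0.1621, 0.1445, 0.1426, 0.1953, 0.2129]
t=3: π = [0.1428, 0.1606, 0.1453, 0.1431, 0.1941, 0.2141]
t=4: π = [0.1429, 0.1607, 0.1451, 0.1432, 0.1936, 0.2146]
t=5: π = [0.1429, 0.1608, 0.1451, 0.1431, 0.1935, 0.2147]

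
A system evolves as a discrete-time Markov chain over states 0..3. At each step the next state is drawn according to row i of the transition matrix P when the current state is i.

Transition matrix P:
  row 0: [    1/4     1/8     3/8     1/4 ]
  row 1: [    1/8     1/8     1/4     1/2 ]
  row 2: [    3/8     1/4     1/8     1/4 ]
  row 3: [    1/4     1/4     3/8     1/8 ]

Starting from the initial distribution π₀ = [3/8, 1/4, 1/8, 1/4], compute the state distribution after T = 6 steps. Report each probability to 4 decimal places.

π = [0.2609, 0.1932, 0.2807, 0.2651]

t=0: π = [0.3750, 0.2500, 0.1250, 0.2500]
t=1: π = [0.2344, 0.1719, 0.3125, 0.2813]
t=2: π = [0.2676, 0.1992, 0.2754, 0.2578]
t=3: π = [0.2595, 0.1917, 0.2813, 0.2676]
t=4: π = [0.2612, 0.1936, 0.2807, 0.2645]
t=5: π = [0.2609, 0.1931, 0.2806, 0.2653]
t=6: π = [0.2609, 0.1932, 0.2807, 0.2651]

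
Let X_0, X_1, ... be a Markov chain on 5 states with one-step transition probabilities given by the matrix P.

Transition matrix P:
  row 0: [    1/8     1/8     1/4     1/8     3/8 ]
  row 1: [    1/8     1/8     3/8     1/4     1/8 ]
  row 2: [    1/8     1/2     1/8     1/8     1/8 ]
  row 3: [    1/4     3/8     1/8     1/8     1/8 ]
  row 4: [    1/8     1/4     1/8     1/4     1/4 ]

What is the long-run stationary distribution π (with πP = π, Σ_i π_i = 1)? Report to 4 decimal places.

π = [0.1478, 0.2731, 0.2118, 0.1823, 0.1851]

Balance equations π_j = Σ_i π_i·P[i][j]:
  π_0 = 1/8·π_0 + 1/8·π_1 + 1/8·π_2 + 1/4·π_3 + 1/8·π_4
  π_1 = 1/8·π_0 + 1/8·π_1 + 1/2·π_2 + 3/8·π_3 + 1/4·π_4
  π_2 = 1/4·π_0 + 3/8·π_1 + 1/8·π_2 + 1/8·π_3 + 1/8·π_4
  π_3 = 1/8·π_0 + 1/4·π_1 + 1/8·π_2 + 1/8·π_3 + 1/4·π_4
  normalize: π_0 + π_1 + π_2 + π_3 + π_4 = 1
Solving the linear system gives exactly π = [737/4987, 1362/4987, 1056/4987, 909/4987, 923/4987].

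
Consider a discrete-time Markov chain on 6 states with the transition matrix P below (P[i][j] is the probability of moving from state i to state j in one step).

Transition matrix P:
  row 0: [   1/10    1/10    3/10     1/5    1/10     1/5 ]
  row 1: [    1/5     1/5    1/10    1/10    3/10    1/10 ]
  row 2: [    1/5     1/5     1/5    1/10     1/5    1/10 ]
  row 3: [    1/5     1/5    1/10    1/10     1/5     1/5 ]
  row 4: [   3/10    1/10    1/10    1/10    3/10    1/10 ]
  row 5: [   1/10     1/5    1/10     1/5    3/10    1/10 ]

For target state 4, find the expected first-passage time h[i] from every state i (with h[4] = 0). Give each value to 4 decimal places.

First-step conditioning: h[4] = 0; for i ≠ 4, h[i] = 1 + Σ_k P[i][k]·h[k].
  h[0] = 1 + 1/10·h[0] + 1/10·h[1] + 3/10·h[2] + 1/5·h[3] + 1/5·h[5]
  h[1] = 1 + 1/5·h[0] + 1/5·h[1] + 1/10·h[2] + 1/10·h[3] + 1/10·h[5]
  h[2] = 1 + 1/5·h[0] + 1/5·h[1] + 1/5·h[2] + 1/10·h[3] + 1/10·h[5]
  h[3] = 1 + 1/5·h[0] + 1/5·h[1] + 1/10·h[2] + 1/10·h[3] + 1/5·h[5]
  h[5] = 1 + 1/10·h[0] + 1/5·h[1] + 1/10·h[2] + 1/5·h[3] + 1/10·h[5]
Solving the 5×5 linear system over states ≠ 4 gives exactly h = [10890/2143, 9000/2143, 10000/2143, 9890/2143, 0, 8900/2143] (h[4] = 0 is the target).

h = [5.0817, 4.1997, 4.6664, 4.6150, 0.0000, 4.1531]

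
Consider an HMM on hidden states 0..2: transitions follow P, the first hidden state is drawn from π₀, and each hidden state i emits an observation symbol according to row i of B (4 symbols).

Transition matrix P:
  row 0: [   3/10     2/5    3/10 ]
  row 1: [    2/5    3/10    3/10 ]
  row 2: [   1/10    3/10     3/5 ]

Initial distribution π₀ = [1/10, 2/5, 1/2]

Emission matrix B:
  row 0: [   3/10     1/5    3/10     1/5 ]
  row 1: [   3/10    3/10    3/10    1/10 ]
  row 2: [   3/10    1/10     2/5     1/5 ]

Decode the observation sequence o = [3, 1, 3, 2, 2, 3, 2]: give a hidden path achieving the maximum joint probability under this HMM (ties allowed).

path = [2, 2, 2, 2, 2, 2, 2]

t=0: δ = [2.000e-02, 4.000e-02, 1.000e-01]  (obs o_0=3)
t=1: δ = [3.200e-03, 9.000e-03, 6.000e-03]  ψ = [1, 2, 2]  (obs o_1=1)
t=2: δ = [7.200e-04, 2.700e-04, 7.200e-04]  ψ = [1, 1, 2]  (obs o_2=3)
t=3: δ = [6.480e-05, 8.640e-05, 1.728e-04]  ψ = [0, 0, 2]  (obs o_3=2)
t=4: δ = [1.037e-05, 1.555e-05, 4.147e-05]  ψ = [1, 2, 2]  (obs o_4=2)
t=5: δ = [1.244e-06, 1.244e-06, 4.977e-06]  ψ = [1, 2, 2]  (obs o_5=3)
t=6: δ = [1.493e-07, 4.479e-07, 1.194e-06]  ψ = [1, 2, 2]  (obs o_6=2)
backtrack: best end state = 2; path = [2, 2, 2, 2, 2, 2, 2]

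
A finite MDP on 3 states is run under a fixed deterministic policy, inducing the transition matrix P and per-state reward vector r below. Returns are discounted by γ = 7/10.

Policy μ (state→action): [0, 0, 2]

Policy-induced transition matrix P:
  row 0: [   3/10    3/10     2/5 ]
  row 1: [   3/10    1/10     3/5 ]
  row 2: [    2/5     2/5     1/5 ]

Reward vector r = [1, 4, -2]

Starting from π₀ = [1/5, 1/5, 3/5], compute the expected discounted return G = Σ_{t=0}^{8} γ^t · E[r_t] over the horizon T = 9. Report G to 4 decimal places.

t=0: π = [0.2000, 0.2000, 0.6000], E[r] = -0.2000, γ^t·E[r] = -0.200000, running G = -0.200000
t=1: π = [0.3600, 0.3200, 0.3200], E[r] = 1.0000, γ^t·E[r] = 0.700000, running G = 0.500000
t=2: π = [0.3320, 0.2680, 0.4000], E[r] = 0.6040, γ^t·E[r] = 0.295960, running G = 0.795960
t=3: π = [0.3400, 0.2864, 0.3736], E[r] = 0.7384, γ^t·E[r] = 0.253271, running G = 1.049231
t=4: π = [0.3374, 0.2801, 0.3826], E[r] = 0.6926, γ^t·E[r] = 0.166284, running G = 1.215515
t=5: π = [0.3383, 0.2822, 0.3795], E[r] = 0.7082, γ^t·E[r] = 0.119029, running G = 1.334543
t=6: π = [0.3380, 0.2815, 0.3805], E[r] = 0.7029, γ^t·E[r] = 0.082691, running G = 1.417235
t=7: π = [0.3381, 0.2818, 0.3802], E[r] = 0.7047, γ^t·E[r] = 0.058034, running G = 1.475269
t=8: π = [0.3380, 0.2817, 0.3803], E[r] = 0.7041, γ^t·E[r] = 0.040588, running G = 1.515857

G = 1.5159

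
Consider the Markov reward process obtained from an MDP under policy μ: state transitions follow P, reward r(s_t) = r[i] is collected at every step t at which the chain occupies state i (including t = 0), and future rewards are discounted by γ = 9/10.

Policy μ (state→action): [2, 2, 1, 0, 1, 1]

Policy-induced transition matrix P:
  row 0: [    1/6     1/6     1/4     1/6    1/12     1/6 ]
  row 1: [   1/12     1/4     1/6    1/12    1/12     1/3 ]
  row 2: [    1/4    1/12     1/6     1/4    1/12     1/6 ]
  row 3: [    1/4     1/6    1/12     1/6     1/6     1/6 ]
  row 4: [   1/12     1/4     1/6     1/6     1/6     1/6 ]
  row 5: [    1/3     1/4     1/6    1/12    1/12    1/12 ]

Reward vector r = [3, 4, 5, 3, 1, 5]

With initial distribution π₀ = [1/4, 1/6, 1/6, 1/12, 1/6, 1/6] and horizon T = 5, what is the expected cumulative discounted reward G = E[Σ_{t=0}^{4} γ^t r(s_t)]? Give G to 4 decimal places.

t=0: π = [0.2500, 0.1667, 0.1667, 0.0833, 0.1667, 0.1667], E[r] = 3.5000, γ^t·E[r] = 3.500000, running G = 3.500000
t=1: π = [0.1875, 0.1944, 0.1806, 0.1528, 0.1042, 0.1806], E[r] = 3.7083, γ^t·E[r] = 3.337500, running G = 6.837500
t=2: π = [0.1997, 0.1916, 0.1696, 0.1505, 0.1047, 0.1840], E[r] = 3.6892, γ^t·E[r] = 2.988281, running G = 9.825781
t=3: π = [0.1993, 0.1926, 0.1708, 0.1495, 0.1046, 0.1833], E[r] = 3.6914, γ^t·E[r] = 2.691035, running G = 12.516816
t=4: π = [0.1991, 0.1925, 0.1708, 0.1496, 0.1045, 0.1835], E[r] = 3.6921, γ^t·E[r] = 2.422367, running G = 14.939183

G = 14.9392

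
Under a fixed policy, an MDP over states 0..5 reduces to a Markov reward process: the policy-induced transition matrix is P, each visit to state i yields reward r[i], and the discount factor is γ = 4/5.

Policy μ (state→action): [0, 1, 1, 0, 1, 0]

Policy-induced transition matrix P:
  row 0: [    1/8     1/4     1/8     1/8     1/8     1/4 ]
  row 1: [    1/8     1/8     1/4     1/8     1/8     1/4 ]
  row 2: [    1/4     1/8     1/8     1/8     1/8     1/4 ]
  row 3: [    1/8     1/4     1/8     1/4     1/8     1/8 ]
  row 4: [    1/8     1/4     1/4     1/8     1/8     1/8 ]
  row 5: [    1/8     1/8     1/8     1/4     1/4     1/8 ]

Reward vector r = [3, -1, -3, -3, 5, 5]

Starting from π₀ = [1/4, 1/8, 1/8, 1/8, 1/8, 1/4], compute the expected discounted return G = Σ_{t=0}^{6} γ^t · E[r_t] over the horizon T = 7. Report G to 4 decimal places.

G = 4.5002

t=0: π = [0.2500, 0.1250, 0.1250, 0.1250, 0.1250, 0.2500], E[r] = 1.7500, γ^t·E[r] = 1.750000, running G = 1.750000
t=1: π = [0.1406, 0.1875, 0.1563, 0.1719, 0.1563, 0.1875], E[r] = 0.9688, γ^t·E[r] = 0.775000, running G = 2.525000
t=2: π = [0.1445, 0.1836, 0.1680, 0.1699, 0.1484, 0.1855], E[r] = 0.9063, γ^t·E[r] = 0.580000, running G = 3.105000
t=3: π = [0.1460, 0.1829, 0.1665, 0.1694, 0.1482, 0.1870], E[r] = 0.9233, γ^t·E[r] = 0.472750, running G = 3.577750
t=4: π = [0.1458, 0.1830, 0.1664, 0.1696, 0.1484, 0.1869], E[r] = 0.9232, γ^t·E[r] = 0.378125, running G = 3.955875
t=5: π = [0.1458, 0.1830, 0.1664, 0.1696, 0.1484, 0.1869], E[r] = 0.9228, γ^t·E[r] = 0.302380, running G = 4.258255
t=6: π = [0.1458, 0.1830, 0.1664, 0.1696, 0.1484, 0.1869], E[r] = 0.9228, γ^t·E[r] = 0.241911, running G = 4.500166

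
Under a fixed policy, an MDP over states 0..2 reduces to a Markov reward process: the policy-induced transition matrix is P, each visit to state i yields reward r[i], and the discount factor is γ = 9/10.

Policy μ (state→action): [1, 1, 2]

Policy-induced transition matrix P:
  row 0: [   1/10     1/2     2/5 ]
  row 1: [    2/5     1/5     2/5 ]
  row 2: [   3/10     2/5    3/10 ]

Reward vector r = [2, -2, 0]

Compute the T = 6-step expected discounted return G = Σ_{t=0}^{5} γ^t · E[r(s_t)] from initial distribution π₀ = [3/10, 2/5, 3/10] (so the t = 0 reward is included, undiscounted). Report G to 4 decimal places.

t=0: π = [0.3000, 0.4000, 0.3000], E[r] = -0.2000, γ^t·E[r] = -0.200000, running G = -0.200000
t=1: π = [0.2800, 0.3500, 0.3700], E[r] = -0.1400, γ^t·E[r] = -0.126000, running G = -0.326000
t=2: π = [0.2790, 0.3580, 0.3630], E[r] = -0.1580, γ^t·E[r] = -0.127980, running G = -0.453980
t=3: π = [0.2800, 0.3563, 0.3637], E[r] = -0.1526, γ^t·E[r] = -0.111245, running G = -0.565225
t=4: π = [0.2796, 0.3567, 0.3636], E[r] = -0.1542, γ^t·E[r] = -0.101184, running G = -0.666409
t=5: π = [0.2797, 0.3566, 0.3636], E[r] = -0.1537, γ^t·E[r] = -0.090778, running G = -0.757188

G = -0.7572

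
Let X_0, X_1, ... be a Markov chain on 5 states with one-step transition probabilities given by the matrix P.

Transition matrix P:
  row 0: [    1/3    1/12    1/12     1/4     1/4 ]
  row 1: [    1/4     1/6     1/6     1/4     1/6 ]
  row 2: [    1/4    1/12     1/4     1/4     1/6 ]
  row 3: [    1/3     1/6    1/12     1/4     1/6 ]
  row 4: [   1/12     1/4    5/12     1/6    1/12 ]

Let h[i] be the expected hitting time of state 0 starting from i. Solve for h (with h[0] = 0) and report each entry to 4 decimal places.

h = [0.0000, 4.0963, 4.0963, 3.7549, 4.7527]

First-step conditioning: h[0] = 0; for i ≠ 0, h[i] = 1 + Σ_k P[i][k]·h[k].
  h[1] = 1 + 1/6·h[1] + 1/6·h[2] + 1/4·h[3] + 1/6·h[4]
  h[2] = 1 + 1/12·h[1] + 1/4·h[2] + 1/4·h[3] + 1/6·h[4]
  h[3] = 1 + 1/6·h[1] + 1/12·h[2] + 1/4·h[3] + 1/6·h[4]
  h[4] = 1 + 1/4·h[1] + 5/12·h[2] + 1/6·h[3] + 1/12·h[4]
Solving the 4×4 linear system over states ≠ 0 gives exactly h = [0, 1872/457, 1872/457, 1716/457, 2172/457] (h[0] = 0 is the target).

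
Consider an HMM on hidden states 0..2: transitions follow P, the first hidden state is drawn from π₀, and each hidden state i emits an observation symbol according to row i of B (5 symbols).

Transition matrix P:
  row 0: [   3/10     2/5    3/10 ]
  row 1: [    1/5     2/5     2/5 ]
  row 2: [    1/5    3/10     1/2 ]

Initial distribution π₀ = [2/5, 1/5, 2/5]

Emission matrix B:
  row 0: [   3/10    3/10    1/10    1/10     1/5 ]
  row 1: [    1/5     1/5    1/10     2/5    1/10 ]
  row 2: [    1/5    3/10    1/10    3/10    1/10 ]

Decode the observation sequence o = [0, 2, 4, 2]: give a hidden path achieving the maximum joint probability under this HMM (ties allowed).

t=0: δ = [1.200e-01, 4.000e-02, 8.000e-02]  (obs o_0=0)
t=1: δ = [3.600e-03, 4.800e-03, 4.000e-03]  ψ = [0, 0, 2]  (obs o_1=2)
t=2: δ = [2.160e-04, 1.920e-04, 2.000e-04]  ψ = [0, 1, 2]  (obs o_2=4)
t=3: δ = [6.480e-06, 8.640e-06, 1.000e-05]  ψ = [0, 0, 2]  (obs o_3=2)
backtrack: best end state = 2; path = [2, 2, 2, 2]

path = [2, 2, 2, 2]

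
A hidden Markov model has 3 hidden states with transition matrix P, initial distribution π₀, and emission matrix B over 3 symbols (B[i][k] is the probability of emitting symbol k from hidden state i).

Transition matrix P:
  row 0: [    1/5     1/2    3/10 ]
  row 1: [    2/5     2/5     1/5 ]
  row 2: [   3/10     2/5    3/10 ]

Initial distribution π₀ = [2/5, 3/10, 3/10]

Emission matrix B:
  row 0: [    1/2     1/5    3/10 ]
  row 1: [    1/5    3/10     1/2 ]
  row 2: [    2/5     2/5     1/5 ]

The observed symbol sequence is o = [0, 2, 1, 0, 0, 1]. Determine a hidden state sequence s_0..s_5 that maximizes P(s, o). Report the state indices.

path = [0, 1, 1, 0, 0, 1]

t=0: δ = [2.000e-01, 6.000e-02, 1.200e-01]  (obs o_0=0)
t=1: δ = [1.200e-02, 5.000e-02, 1.200e-02]  ψ = [0, 0, 0]  (obs o_1=2)
t=2: δ = [4.000e-03, 6.000e-03, 4.000e-03]  ψ = [1, 1, 1]  (obs o_2=1)
t=3: δ = [1.200e-03, 4.800e-04, 4.800e-04]  ψ = [1, 1, 0]  (obs o_3=0)
t=4: δ = [1.200e-04, 1.200e-04, 1.440e-04]  ψ = [0, 0, 0]  (obs o_4=0)
t=5: δ = [9.600e-06, 1.800e-05, 1.728e-05]  ψ = [1, 0, 2]  (obs o_5=1)
backtrack: best end state = 1; path = [0, 1, 1, 0, 0, 1]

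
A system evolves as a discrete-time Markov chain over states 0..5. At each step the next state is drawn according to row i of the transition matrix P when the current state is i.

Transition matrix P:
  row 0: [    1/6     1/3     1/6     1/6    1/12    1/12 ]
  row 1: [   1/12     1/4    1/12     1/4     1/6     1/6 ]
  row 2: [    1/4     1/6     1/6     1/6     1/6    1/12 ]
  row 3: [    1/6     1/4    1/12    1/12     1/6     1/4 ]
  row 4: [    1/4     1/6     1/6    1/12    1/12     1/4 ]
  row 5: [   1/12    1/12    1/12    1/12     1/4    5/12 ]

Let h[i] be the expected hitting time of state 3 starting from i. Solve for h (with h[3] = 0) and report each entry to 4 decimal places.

First-step conditioning: h[3] = 0; for i ≠ 3, h[i] = 1 + Σ_k P[i][k]·h[k].
  h[0] = 1 + 1/6·h[0] + 1/3·h[1] + 1/6·h[2] + 1/12·h[4] + 1/12·h[5]
  h[1] = 1 + 1/12·h[0] + 1/4·h[1] + 1/12·h[2] + 1/6·h[4] + 1/6·h[5]
  h[2] = 1 + 1/4·h[0] + 1/6·h[1] + 1/6·h[2] + 1/6·h[4] + 1/12·h[5]
  h[4] = 1 + 1/4·h[0] + 1/6·h[1] + 1/6·h[2] + 1/12·h[4] + 1/4·h[5]
  h[5] = 1 + 1/12·h[0] + 1/12·h[1] + 1/12·h[2] + 1/4·h[4] + 5/12·h[5]
Solving the 5×5 linear system over states ≠ 3 gives exactly h = [22329/3514, 42171/7028, 45525/7028, 0, 12522/1757, 26211/3514] (h[3] = 0 is the target).

h = [6.3543, 6.0004, 6.4777, 0.0000, 7.1269, 7.4590]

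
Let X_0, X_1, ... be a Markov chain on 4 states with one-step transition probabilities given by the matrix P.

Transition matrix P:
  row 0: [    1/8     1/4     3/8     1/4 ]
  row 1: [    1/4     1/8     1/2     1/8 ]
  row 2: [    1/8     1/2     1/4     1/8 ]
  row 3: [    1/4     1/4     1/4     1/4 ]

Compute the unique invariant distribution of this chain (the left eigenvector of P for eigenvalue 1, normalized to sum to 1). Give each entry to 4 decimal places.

Balance equations π_j = Σ_i π_i·P[i][j]:
  π_0 = 1/8·π_0 + 1/4·π_1 + 1/8·π_2 + 1/4·π_3
  π_1 = 1/4·π_0 + 1/8·π_1 + 1/2·π_2 + 1/4·π_3
  π_2 = 3/8·π_0 + 1/2·π_1 + 1/4·π_2 + 1/4·π_3
  normalize: π_0 + π_1 + π_2 + π_3 = 1
Solving the linear system gives exactly π = [38/207, 62/207, 8/23, 35/207].

π = [0.1836, 0.2995, 0.3478, 0.1691]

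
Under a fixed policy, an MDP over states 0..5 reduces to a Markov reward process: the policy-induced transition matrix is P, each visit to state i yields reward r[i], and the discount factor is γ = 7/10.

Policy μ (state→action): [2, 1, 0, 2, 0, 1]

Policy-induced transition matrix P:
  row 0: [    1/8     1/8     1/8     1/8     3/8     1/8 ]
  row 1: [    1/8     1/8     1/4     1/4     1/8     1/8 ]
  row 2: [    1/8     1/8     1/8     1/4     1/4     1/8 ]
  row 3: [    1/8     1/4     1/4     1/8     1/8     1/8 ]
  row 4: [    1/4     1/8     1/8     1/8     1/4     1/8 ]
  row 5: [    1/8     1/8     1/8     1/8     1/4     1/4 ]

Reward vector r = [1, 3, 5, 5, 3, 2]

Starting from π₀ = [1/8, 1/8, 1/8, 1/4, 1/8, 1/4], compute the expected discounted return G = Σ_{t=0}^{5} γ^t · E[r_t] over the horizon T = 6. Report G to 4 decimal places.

t=0: π = [0.1250, 0.1250, 0.1250, 0.2500, 0.1250, 0.2500], E[r] = 3.2500, γ^t·E[r] = 3.250000, running G = 3.250000
t=1: π = [0.1406, 0.1563, 0.1719, 0.1563, 0.2188, 0.1563], E[r] = 3.2188, γ^t·E[r] = 2.253125, running G = 5.503125
t=2: π = [0.1523, 0.1445, 0.1641, 0.1660, 0.2285, 0.1445], E[r] = 3.2109, γ^t·E[r] = 1.573359, running G = 7.076484
t=3: π = [0.1536, 0.1458, 0.1638, 0.1636, 0.2302, 0.1431], E[r] = 3.2046, γ^t·E[r] = 1.099174, running G = 8.175659
t=4: π = [0.1538, 0.1454, 0.1637, 0.1637, 0.2305, 0.1429], E[r] = 3.2043, γ^t·E[r] = 0.769349, running G = 8.945007
t=5: π = [0.1538, 0.1455, 0.1636, 0.1636, 0.2306, 0.1429], E[r] = 3.2041, γ^t·E[r] = 0.538508, running G = 9.483516

G = 9.4835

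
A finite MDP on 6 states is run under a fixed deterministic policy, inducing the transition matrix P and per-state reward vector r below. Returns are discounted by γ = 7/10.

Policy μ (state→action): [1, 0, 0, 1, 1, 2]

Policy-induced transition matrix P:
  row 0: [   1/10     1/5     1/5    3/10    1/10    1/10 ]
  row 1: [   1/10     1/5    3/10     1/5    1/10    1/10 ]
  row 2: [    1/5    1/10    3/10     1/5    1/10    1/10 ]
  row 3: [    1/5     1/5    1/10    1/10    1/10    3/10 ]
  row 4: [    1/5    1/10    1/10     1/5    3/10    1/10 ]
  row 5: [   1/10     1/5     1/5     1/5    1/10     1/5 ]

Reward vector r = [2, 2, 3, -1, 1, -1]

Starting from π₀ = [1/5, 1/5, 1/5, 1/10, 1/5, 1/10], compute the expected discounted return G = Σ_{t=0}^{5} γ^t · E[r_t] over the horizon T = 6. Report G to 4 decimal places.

G = 3.4107

t=0: π = [0.2000, 0.2000, 0.2000, 0.1000, 0.2000, 0.1000], E[r] = 1.4000, γ^t·E[r] = 1.400000, running G = 1.400000
t=1: π = [0.1500, 0.1600, 0.2100, 0.2100, 0.1400, 0.1300], E[r] = 1.0500, γ^t·E[r] = 0.735000, running G = 2.135000
t=2: π = [0.1560, 0.1650, 0.2020, 0.1940, 0.1280, 0.1550], E[r] = 1.0270, γ^t·E[r] = 0.503230, running G = 2.638230
t=3: π = [0.1524, 0.1670, 0.2045, 0.1962, 0.1256, 0.1543], E[r] = 1.0274, γ^t·E[r] = 0.352398, running G = 2.990628
t=4: π = [0.1526, 0.1670, 0.2050, 0.1956, 0.1251, 0.1547], E[r] = 1.0290, γ^t·E[r] = 0.247058, running G = 3.237686
t=5: π = [0.1526, 0.1670, 0.2051, 0.1957, 0.1250, 0.1546], E[r] = 1.0292, γ^t·E[r] = 0.172981, running G = 3.410668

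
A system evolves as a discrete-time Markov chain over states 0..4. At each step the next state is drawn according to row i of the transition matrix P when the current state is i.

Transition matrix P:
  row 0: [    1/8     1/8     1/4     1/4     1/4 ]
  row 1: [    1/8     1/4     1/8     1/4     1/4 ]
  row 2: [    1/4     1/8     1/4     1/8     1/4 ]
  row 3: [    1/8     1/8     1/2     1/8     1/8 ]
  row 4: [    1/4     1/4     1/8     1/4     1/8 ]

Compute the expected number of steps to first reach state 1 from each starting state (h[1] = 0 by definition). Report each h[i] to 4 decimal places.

h = [6.6617, 0.0000, 6.6517, 6.7416, 5.9226]

First-step conditioning: h[1] = 0; for i ≠ 1, h[i] = 1 + Σ_k P[i][k]·h[k].
  h[0] = 1 + 1/8·h[0] + 1/4·h[2] + 1/4·h[3] + 1/4·h[4]
  h[2] = 1 + 1/4·h[0] + 1/4·h[2] + 1/8·h[3] + 1/4·h[4]
  h[3] = 1 + 1/8·h[0] + 1/2·h[2] + 1/8·h[3] + 1/8·h[4]
  h[4] = 1 + 1/4·h[0] + 1/8·h[2] + 1/4·h[3] + 1/8·h[4]
Solving the 4×4 linear system over states ≠ 1 gives exactly h = [5336/801, 0, 592/89, 600/89, 4744/801] (h[1] = 0 is the target).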